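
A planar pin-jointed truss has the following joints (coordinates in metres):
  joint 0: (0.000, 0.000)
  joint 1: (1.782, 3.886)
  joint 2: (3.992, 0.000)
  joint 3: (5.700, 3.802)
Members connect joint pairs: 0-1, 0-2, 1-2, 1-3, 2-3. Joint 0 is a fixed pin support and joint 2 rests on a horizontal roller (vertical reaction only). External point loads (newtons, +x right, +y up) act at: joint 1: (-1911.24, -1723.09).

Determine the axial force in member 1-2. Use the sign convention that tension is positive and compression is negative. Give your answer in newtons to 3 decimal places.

N=4 nodes, M=5 members, R=3 reactions → 2N=8, M+R=8
member 0 (0-1): L=4.2751, (cx,cy)=(0.4168,0.9090)
member 1 (0-2): L=3.9920, (cx,cy)=(1.0000,0.0000)
member 2 (1-2): L=4.4705, (cx,cy)=(0.4944,-0.8693)
member 3 (1-3): L=3.9189, (cx,cy)=(0.9998,-0.0214)
member 4 (2-3): L=4.1680, (cx,cy)=(0.4098,0.9122)
solve A·x = −loads:
  F[0-1] = -3096.2118 N (compression)
  F[0-2] = -620.6402 N (compression)
  F[1-2] = +1255.4538 N (tension)
  F[1-3] = -0.0000 N (compression)
  F[2-3] = +0.0000 N (tension)
  Rx@0 = +1911.2400 N
  Ry@0 = +2814.4057 N
  Ry@2 = -1091.3157 N

1255.454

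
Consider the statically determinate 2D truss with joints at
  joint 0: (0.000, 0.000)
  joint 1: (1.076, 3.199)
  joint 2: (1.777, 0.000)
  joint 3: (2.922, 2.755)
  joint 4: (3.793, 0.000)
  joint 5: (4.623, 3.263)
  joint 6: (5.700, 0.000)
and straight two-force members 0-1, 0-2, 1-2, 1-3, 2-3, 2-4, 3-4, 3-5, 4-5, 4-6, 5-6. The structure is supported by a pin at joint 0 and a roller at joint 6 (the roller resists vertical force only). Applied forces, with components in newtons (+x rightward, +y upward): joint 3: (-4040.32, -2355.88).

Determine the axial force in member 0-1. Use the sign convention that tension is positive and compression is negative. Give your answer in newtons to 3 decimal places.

-3271.719

N=7 nodes, M=11 members, R=3 reactions → 2N=14, M+R=14
member 0 (0-1): L=3.3751, (cx,cy)=(0.3188,0.9478)
member 1 (0-2): L=1.7770, (cx,cy)=(1.0000,0.0000)
member 2 (1-2): L=3.2749, (cx,cy)=(0.2141,-0.9768)
member 3 (1-3): L=1.8986, (cx,cy)=(0.9723,-0.2339)
member 4 (2-3): L=2.9835, (cx,cy)=(0.3838,0.9234)
member 5 (2-4): L=2.0160, (cx,cy)=(1.0000,0.0000)
member 6 (3-4): L=2.8894, (cx,cy)=(0.3014,-0.9535)
member 7 (3-5): L=1.7752, (cx,cy)=(0.9582,0.2862)
member 8 (4-5): L=3.3669, (cx,cy)=(0.2465,0.9691)
member 9 (4-6): L=1.9070, (cx,cy)=(1.0000,0.0000)
member 10 (5-6): L=3.4361, (cx,cy)=(0.3134,-0.9496)
solve A·x = −loads:
  F[0-1] = -3271.7193 N (compression)
  F[0-2] = -2997.2818 N (compression)
  F[1-2] = +3622.3226 N (tension)
  F[1-3] = -1870.2614 N (compression)
  F[2-3] = -3831.7899 N (compression)
  F[2-4] = -751.3435 N (compression)
  F[3-4] = +929.0859 N (tension)
  F[3-5] = +491.8420 N (tension)
  F[4-5] = -914.0777 N (compression)
  F[4-6] = -245.9385 N (compression)
  F[5-6] = +784.6616 N (tension)
  Rx@0 = +4040.3200 N
  Ry@0 = +3101.0028 N
  Ry@6 = -745.1228 N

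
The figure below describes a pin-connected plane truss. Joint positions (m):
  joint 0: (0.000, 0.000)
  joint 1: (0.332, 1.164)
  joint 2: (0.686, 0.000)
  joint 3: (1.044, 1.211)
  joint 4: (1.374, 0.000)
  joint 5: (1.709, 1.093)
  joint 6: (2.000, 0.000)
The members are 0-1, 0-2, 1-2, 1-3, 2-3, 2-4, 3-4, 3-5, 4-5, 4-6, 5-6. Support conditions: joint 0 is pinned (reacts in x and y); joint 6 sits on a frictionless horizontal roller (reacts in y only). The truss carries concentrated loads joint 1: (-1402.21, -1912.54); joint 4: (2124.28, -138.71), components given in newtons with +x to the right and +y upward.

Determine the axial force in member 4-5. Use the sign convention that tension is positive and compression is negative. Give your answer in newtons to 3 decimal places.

-381.171

N=7 nodes, M=11 members, R=3 reactions → 2N=14, M+R=14
member 0 (0-1): L=1.2104, (cx,cy)=(0.2743,0.9616)
member 1 (0-2): L=0.6860, (cx,cy)=(1.0000,0.0000)
member 2 (1-2): L=1.2166, (cx,cy)=(0.2910,-0.9567)
member 3 (1-3): L=0.7135, (cx,cy)=(0.9978,0.0659)
member 4 (2-3): L=1.2628, (cx,cy)=(0.2835,0.9590)
member 5 (2-4): L=0.6880, (cx,cy)=(1.0000,0.0000)
member 6 (3-4): L=1.2552, (cx,cy)=(0.2629,-0.9648)
member 7 (3-5): L=0.6754, (cx,cy)=(0.9846,-0.1747)
member 8 (4-5): L=1.1432, (cx,cy)=(0.2930,0.9561)
member 9 (4-6): L=0.6260, (cx,cy)=(1.0000,0.0000)
member 10 (5-6): L=1.1311, (cx,cy)=(0.2573,-0.9663)
solve A·x = −loads:
  F[0-1] = -2552.4510 N (compression)
  F[0-2] = +1422.1681 N (tension)
  F[1-2] = +602.8729 N (tension)
  F[1-3] = +527.8431 N (tension)
  F[2-3] = -601.4646 N (compression)
  F[2-4] = +1768.0955 N (tension)
  F[3-4] = +521.4939 N (tension)
  F[3-5] = +222.4981 N (tension)
  F[4-5] = -381.1706 N (compression)
  F[4-6] = -107.3774 N (compression)
  F[5-6] = +417.3602 N (tension)
  Rx@0 = -722.0700 N
  Ry@0 = +2454.5608 N
  Ry@6 = -403.3108 N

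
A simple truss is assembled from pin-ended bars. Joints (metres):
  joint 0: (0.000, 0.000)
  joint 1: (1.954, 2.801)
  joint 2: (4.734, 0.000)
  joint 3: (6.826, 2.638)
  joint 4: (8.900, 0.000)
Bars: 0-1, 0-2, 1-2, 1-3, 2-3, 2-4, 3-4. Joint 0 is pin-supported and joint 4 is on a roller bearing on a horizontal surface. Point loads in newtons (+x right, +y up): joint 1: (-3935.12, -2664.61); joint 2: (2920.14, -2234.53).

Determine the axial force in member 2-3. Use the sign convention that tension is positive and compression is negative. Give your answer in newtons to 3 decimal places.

647.821

N=5 nodes, M=7 members, R=3 reactions → 2N=10, M+R=10
member 0 (0-1): L=3.4152, (cx,cy)=(0.5721,0.8202)
member 1 (0-2): L=4.7340, (cx,cy)=(1.0000,0.0000)
member 2 (1-2): L=3.9464, (cx,cy)=(0.7044,-0.7098)
member 3 (1-3): L=4.8747, (cx,cy)=(0.9994,-0.0334)
member 4 (2-3): L=3.3668, (cx,cy)=(0.6214,0.7835)
member 5 (2-4): L=4.1660, (cx,cy)=(1.0000,0.0000)
member 6 (3-4): L=3.3557, (cx,cy)=(0.6181,-0.7861)
solve A·x = −loads:
  F[0-1] = -5320.9758 N (compression)
  F[0-2] = +2029.3895 N (tension)
  F[1-2] = +2433.1305 N (tension)
  F[1-3] = -823.7073 N (compression)
  F[2-3] = +647.8206 N (tension)
  F[2-4] = +420.7188 N (tension)
  F[3-4] = -680.7103 N (compression)
  Rx@0 = +1014.9800 N
  Ry@0 = +4364.0117 N
  Ry@4 = +535.1283 N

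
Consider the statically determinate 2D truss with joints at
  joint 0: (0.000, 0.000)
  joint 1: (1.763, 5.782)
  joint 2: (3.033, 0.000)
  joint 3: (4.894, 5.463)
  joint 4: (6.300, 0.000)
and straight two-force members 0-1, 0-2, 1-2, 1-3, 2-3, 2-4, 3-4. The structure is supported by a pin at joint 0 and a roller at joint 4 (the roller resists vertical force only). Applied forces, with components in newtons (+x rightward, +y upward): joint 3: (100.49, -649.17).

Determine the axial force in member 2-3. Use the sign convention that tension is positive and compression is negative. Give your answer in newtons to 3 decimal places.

N=5 nodes, M=7 members, R=3 reactions → 2N=10, M+R=10
member 0 (0-1): L=6.0448, (cx,cy)=(0.2917,0.9565)
member 1 (0-2): L=3.0330, (cx,cy)=(1.0000,0.0000)
member 2 (1-2): L=5.9198, (cx,cy)=(0.2145,-0.9767)
member 3 (1-3): L=3.1472, (cx,cy)=(0.9948,-0.1014)
member 4 (2-3): L=5.7713, (cx,cy)=(0.3225,0.9466)
member 5 (2-4): L=3.2670, (cx,cy)=(1.0000,0.0000)
member 6 (3-4): L=5.6410, (cx,cy)=(0.2492,-0.9684)
solve A·x = −loads:
  F[0-1] = -60.3635 N (compression)
  F[0-2] = +118.0953 N (tension)
  F[1-2] = +62.3472 N (tension)
  F[1-3] = -31.1412 N (compression)
  F[2-3] = -64.3319 N (compression)
  F[2-4] = +152.2152 N (tension)
  F[3-4] = -610.7045 N (compression)
  Rx@0 = -100.4900 N
  Ry@0 = +57.7391 N
  Ry@4 = +591.4309 N

-64.332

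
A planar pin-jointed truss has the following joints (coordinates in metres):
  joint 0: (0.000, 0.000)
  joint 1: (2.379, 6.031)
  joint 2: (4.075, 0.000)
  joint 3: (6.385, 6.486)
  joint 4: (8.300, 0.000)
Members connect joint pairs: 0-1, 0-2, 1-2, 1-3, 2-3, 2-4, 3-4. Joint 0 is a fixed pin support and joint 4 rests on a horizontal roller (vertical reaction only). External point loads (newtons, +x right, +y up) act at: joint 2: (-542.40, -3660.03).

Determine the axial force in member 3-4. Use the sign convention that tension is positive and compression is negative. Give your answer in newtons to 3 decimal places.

-1873.629

N=5 nodes, M=7 members, R=3 reactions → 2N=10, M+R=10
member 0 (0-1): L=6.4833, (cx,cy)=(0.3669,0.9302)
member 1 (0-2): L=4.0750, (cx,cy)=(1.0000,0.0000)
member 2 (1-2): L=6.2649, (cx,cy)=(0.2707,-0.9627)
member 3 (1-3): L=4.0318, (cx,cy)=(0.9936,0.1129)
member 4 (2-3): L=6.8851, (cx,cy)=(0.3355,0.9420)
member 5 (2-4): L=4.2250, (cx,cy)=(1.0000,0.0000)
member 6 (3-4): L=6.7628, (cx,cy)=(0.2832,-0.9591)
solve A·x = −loads:
  F[0-1] = -2002.7977 N (compression)
  F[0-2] = +192.5171 N (tension)
  F[1-2] = +1791.4258 N (tension)
  F[1-3] = -1227.7230 N (compression)
  F[2-3] = +2054.5853 N (tension)
  F[2-4] = +530.5496 N (tension)
  F[3-4] = -1873.6288 N (compression)
  Rx@0 = +542.4000 N
  Ry@0 = +1863.0876 N
  Ry@4 = +1796.9424 N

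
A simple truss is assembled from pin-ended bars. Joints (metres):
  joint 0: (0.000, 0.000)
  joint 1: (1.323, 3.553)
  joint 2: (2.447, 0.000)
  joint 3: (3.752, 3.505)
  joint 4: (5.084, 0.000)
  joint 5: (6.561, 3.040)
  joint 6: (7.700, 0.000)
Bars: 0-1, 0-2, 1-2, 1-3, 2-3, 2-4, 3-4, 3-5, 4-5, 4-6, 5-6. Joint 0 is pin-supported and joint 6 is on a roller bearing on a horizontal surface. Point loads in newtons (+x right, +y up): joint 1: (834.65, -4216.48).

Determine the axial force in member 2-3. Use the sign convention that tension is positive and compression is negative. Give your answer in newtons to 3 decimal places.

N=7 nodes, M=11 members, R=3 reactions → 2N=14, M+R=14
member 0 (0-1): L=3.7913, (cx,cy)=(0.3490,0.9371)
member 1 (0-2): L=2.4470, (cx,cy)=(1.0000,0.0000)
member 2 (1-2): L=3.7266, (cx,cy)=(0.3016,-0.9534)
member 3 (1-3): L=2.4295, (cx,cy)=(0.9998,-0.0198)
member 4 (2-3): L=3.7401, (cx,cy)=(0.3489,0.9372)
member 5 (2-4): L=2.6370, (cx,cy)=(1.0000,0.0000)
member 6 (3-4): L=3.7496, (cx,cy)=(0.3552,-0.9348)
member 7 (3-5): L=2.8472, (cx,cy)=(0.9866,-0.1633)
member 8 (4-5): L=3.3798, (cx,cy)=(0.4370,0.8995)
member 9 (4-6): L=2.6160, (cx,cy)=(1.0000,0.0000)
member 10 (5-6): L=3.2464, (cx,cy)=(0.3509,-0.9364)
solve A·x = −loads:
  F[0-1] = -3315.2805 N (compression)
  F[0-2] = +1991.5324 N (tension)
  F[1-2] = -1129.5834 N (compression)
  F[1-3] = -1651.1505 N (compression)
  F[2-3] = +1149.2035 N (tension)
  F[2-4] = +1249.8425 N (tension)
  F[3-4] = -1030.5180 N (compression)
  F[3-5] = -895.7873 N (compression)
  F[4-5] = +1070.9804 N (tension)
  F[4-6] = +415.7347 N (tension)
  F[5-6] = -1184.9244 N (compression)
  Rx@0 = -834.6500 N
  Ry@0 = +3106.8807 N
  Ry@6 = +1109.5993 N

1149.204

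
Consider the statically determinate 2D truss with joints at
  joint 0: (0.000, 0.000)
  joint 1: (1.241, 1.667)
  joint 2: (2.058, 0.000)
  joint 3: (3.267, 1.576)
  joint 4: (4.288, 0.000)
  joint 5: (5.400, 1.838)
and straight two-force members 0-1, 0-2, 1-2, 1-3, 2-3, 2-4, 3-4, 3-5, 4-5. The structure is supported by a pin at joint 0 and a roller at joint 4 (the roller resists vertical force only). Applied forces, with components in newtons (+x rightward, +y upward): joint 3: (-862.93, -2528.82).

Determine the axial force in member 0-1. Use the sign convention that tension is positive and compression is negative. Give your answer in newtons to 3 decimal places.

-1146.055

N=6 nodes, M=9 members, R=3 reactions → 2N=12, M+R=12
member 0 (0-1): L=2.0782, (cx,cy)=(0.5971,0.8021)
member 1 (0-2): L=2.0580, (cx,cy)=(1.0000,0.0000)
member 2 (1-2): L=1.8564, (cx,cy)=(0.4401,-0.8980)
member 3 (1-3): L=2.0280, (cx,cy)=(0.9990,-0.0449)
member 4 (2-3): L=1.9863, (cx,cy)=(0.6087,0.7934)
member 5 (2-4): L=2.2300, (cx,cy)=(1.0000,0.0000)
member 6 (3-4): L=1.8778, (cx,cy)=(0.5437,-0.8393)
member 7 (3-5): L=2.1490, (cx,cy)=(0.9925,0.1219)
member 8 (4-5): L=2.1482, (cx,cy)=(0.5176,0.8556)
solve A·x = −loads:
  F[0-1] = -1146.0555 N (compression)
  F[0-2] = -178.5657 N (compression)
  F[1-2] = +1081.8037 N (tension)
  F[1-3] = -1161.6243 N (compression)
  F[2-3] = -1224.3204 N (compression)
  F[2-4] = +1042.7241 N (tension)
  F[3-4] = -1917.7773 N (compression)
  F[3-5] = +0.0000 N (tension)
  F[4-5] = -0.0000 N (compression)
  Rx@0 = +862.9300 N
  Ry@0 = +919.2871 N
  Ry@4 = +1609.5329 N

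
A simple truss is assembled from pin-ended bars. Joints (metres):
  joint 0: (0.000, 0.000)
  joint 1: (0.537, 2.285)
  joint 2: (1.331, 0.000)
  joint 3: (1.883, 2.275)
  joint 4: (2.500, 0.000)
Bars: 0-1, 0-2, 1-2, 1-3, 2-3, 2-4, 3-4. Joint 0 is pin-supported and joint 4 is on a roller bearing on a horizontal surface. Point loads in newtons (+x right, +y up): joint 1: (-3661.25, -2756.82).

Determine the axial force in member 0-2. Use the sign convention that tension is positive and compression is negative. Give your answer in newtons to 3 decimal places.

N=5 nodes, M=7 members, R=3 reactions → 2N=10, M+R=10
member 0 (0-1): L=2.3473, (cx,cy)=(0.2288,0.9735)
member 1 (0-2): L=1.3310, (cx,cy)=(1.0000,0.0000)
member 2 (1-2): L=2.4190, (cx,cy)=(0.3282,-0.9446)
member 3 (1-3): L=1.3460, (cx,cy)=(1.0000,-0.0074)
member 4 (2-3): L=2.3410, (cx,cy)=(0.2358,0.9718)
member 5 (2-4): L=1.1690, (cx,cy)=(1.0000,0.0000)
member 6 (3-4): L=2.3572, (cx,cy)=(0.2618,-0.9651)
solve A·x = −loads:
  F[0-1] = -5661.1800 N (compression)
  F[0-2] = -2366.0959 N (compression)
  F[1-2] = +2904.6478 N (tension)
  F[1-3] = +1412.7365 N (tension)
  F[2-3] = -2823.3325 N (compression)
  F[2-4] = -746.9680 N (compression)
  F[3-4] = +2853.7126 N (tension)
  Rx@0 = +3661.2500 N
  Ry@0 = +5511.0376 N
  Ry@4 = -2754.2176 N

-2366.096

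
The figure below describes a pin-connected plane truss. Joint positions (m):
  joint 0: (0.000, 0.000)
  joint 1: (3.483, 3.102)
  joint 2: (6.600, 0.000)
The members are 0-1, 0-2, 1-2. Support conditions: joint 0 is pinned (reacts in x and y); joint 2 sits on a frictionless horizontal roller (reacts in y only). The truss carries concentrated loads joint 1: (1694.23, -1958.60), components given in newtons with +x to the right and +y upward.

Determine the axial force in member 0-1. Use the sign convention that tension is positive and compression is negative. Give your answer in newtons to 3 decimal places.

N=3 nodes, M=3 members, R=3 reactions → 2N=6, M+R=6
member 0 (0-1): L=4.6641, (cx,cy)=(0.7468,0.6651)
member 1 (0-2): L=6.6000, (cx,cy)=(1.0000,0.0000)
member 2 (1-2): L=4.3975, (cx,cy)=(0.7088,-0.7054)
solve A·x = −loads:
  F[0-1] = -193.5178 N (compression)
  F[0-2] = +1838.7434 N (tension)
  F[1-2] = -2594.1264 N (compression)
  Rx@0 = -1694.2300 N
  Ry@0 = +128.7053 N
  Ry@2 = +1829.8947 N

-193.518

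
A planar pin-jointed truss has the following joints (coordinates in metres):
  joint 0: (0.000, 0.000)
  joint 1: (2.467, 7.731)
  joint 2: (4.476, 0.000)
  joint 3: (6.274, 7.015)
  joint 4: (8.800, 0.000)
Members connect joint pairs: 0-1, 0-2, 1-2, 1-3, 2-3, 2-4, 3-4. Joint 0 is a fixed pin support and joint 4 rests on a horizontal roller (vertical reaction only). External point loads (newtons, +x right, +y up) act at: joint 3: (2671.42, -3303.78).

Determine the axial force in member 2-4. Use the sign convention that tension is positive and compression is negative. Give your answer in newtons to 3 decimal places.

1614.981

N=5 nodes, M=7 members, R=3 reactions → 2N=10, M+R=10
member 0 (0-1): L=8.1151, (cx,cy)=(0.3040,0.9527)
member 1 (0-2): L=4.4760, (cx,cy)=(1.0000,0.0000)
member 2 (1-2): L=7.9878, (cx,cy)=(0.2515,-0.9679)
member 3 (1-3): L=3.8737, (cx,cy)=(0.9828,-0.1848)
member 4 (2-3): L=7.2418, (cx,cy)=(0.2483,0.9687)
member 5 (2-4): L=4.3240, (cx,cy)=(1.0000,0.0000)
member 6 (3-4): L=7.4559, (cx,cy)=(0.3388,-0.9409)
solve A·x = −loads:
  F[0-1] = +1239.8942 N (tension)
  F[0-2] = +2294.4896 N (tension)
  F[1-2] = -1360.1648 N (compression)
  F[1-3] = +731.6311 N (tension)
  F[2-3] = +1358.9953 N (tension)
  F[2-4] = +1614.9806 N (tension)
  F[3-4] = -4766.8976 N (compression)
  Rx@0 = -2671.4200 N
  Ry@0 = -1181.2117 N
  Ry@4 = +4484.9917 N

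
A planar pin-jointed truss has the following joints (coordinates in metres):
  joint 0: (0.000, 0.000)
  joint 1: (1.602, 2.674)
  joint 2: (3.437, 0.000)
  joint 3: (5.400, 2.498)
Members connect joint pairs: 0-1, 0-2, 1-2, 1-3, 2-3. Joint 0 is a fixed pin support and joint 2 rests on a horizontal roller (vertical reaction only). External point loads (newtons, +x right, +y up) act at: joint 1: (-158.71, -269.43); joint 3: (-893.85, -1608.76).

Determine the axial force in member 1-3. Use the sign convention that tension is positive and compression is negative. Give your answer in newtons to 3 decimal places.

357.730

N=4 nodes, M=5 members, R=3 reactions → 2N=8, M+R=8
member 0 (0-1): L=3.1172, (cx,cy)=(0.5139,0.8578)
member 1 (0-2): L=3.4370, (cx,cy)=(1.0000,0.0000)
member 2 (1-2): L=3.2431, (cx,cy)=(0.5658,-0.8245)
member 3 (1-3): L=3.8021, (cx,cy)=(0.9989,-0.0463)
member 4 (2-3): L=3.1770, (cx,cy)=(0.6179,0.7863)
solve A·x = −loads:
  F[0-1] = +2.1585 N (tension)
  F[0-2] = -1053.6693 N (compression)
  F[1-2] = -349.0983 N (compression)
  F[1-3] = +357.7303 N (tension)
  F[2-3] = -2024.9928 N (compression)
  Rx@0 = +1052.5600 N
  Ry@0 = -1.8516 N
  Ry@2 = +1880.0416 N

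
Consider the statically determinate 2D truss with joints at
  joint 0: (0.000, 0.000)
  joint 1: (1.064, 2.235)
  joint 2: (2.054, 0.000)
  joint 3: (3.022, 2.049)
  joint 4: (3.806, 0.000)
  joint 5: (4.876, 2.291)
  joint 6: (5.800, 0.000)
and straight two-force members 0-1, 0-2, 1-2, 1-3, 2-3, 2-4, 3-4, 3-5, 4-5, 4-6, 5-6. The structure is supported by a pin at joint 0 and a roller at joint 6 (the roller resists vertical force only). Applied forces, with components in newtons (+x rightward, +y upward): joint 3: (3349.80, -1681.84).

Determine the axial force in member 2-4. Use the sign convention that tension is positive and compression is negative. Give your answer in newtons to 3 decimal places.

N=7 nodes, M=11 members, R=3 reactions → 2N=14, M+R=14
member 0 (0-1): L=2.4753, (cx,cy)=(0.4298,0.9029)
member 1 (0-2): L=2.0540, (cx,cy)=(1.0000,0.0000)
member 2 (1-2): L=2.4444, (cx,cy)=(0.4050,-0.9143)
member 3 (1-3): L=1.9668, (cx,cy)=(0.9955,-0.0946)
member 4 (2-3): L=2.2661, (cx,cy)=(0.4272,0.9042)
member 5 (2-4): L=1.7520, (cx,cy)=(1.0000,0.0000)
member 6 (3-4): L=2.1939, (cx,cy)=(0.3574,-0.9340)
member 7 (3-5): L=1.8697, (cx,cy)=(0.9916,0.1294)
member 8 (4-5): L=2.5286, (cx,cy)=(0.4232,0.9061)
member 9 (4-6): L=1.9940, (cx,cy)=(1.0000,0.0000)
member 10 (5-6): L=2.4703, (cx,cy)=(0.3740,-0.9274)
solve A·x = −loads:
  F[0-1] = +418.4936 N (tension)
  F[0-2] = +3169.9149 N (tension)
  F[1-2] = -450.9345 N (compression)
  F[1-3] = +364.1453 N (tension)
  F[2-3] = +455.9912 N (tension)
  F[2-4] = +2792.5070 N (tension)
  F[3-4] = -2472.1306 N (compression)
  F[3-5] = -1925.2616 N (compression)
  F[4-5] = +2548.2959 N (tension)
  F[4-6] = +830.7127 N (tension)
  F[5-6] = -2220.9116 N (compression)
  Rx@0 = -3349.8000 N
  Ry@0 = -377.8601 N
  Ry@6 = +2059.7001 N

2792.507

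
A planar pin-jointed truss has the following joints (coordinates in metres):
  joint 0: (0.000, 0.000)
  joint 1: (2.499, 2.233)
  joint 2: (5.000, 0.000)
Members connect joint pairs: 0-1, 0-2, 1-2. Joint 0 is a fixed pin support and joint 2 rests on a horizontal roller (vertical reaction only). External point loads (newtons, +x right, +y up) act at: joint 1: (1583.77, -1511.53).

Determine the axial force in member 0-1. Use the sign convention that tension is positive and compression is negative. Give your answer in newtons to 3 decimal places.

-73.173

N=3 nodes, M=3 members, R=3 reactions → 2N=6, M+R=6
member 0 (0-1): L=3.3513, (cx,cy)=(0.7457,0.6663)
member 1 (0-2): L=5.0000, (cx,cy)=(1.0000,0.0000)
member 2 (1-2): L=3.3528, (cx,cy)=(0.7459,-0.6660)
solve A·x = −loads:
  F[0-1] = -73.1730 N (compression)
  F[0-2] = +1638.3335 N (tension)
  F[1-2] = -2196.3255 N (compression)
  Rx@0 = -1583.7700 N
  Ry@0 = +48.7556 N
  Ry@2 = +1462.7744 N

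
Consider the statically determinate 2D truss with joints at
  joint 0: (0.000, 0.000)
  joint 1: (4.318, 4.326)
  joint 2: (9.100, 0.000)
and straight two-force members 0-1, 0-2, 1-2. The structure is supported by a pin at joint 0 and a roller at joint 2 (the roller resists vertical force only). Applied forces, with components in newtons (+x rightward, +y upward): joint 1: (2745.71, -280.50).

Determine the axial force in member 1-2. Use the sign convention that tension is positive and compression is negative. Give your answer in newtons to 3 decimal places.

-2144.050

N=3 nodes, M=3 members, R=3 reactions → 2N=6, M+R=6
member 0 (0-1): L=6.1122, (cx,cy)=(0.7065,0.7078)
member 1 (0-2): L=9.1000, (cx,cy)=(1.0000,0.0000)
member 2 (1-2): L=6.4484, (cx,cy)=(0.7416,-0.6709)
solve A·x = −loads:
  F[0-1] = +1635.9580 N (tension)
  F[0-2] = +1589.9841 N (tension)
  F[1-2] = -2144.0498 N (compression)
  Rx@0 = -2745.7100 N
  Ry@0 = -1157.8671 N
  Ry@2 = +1438.3671 N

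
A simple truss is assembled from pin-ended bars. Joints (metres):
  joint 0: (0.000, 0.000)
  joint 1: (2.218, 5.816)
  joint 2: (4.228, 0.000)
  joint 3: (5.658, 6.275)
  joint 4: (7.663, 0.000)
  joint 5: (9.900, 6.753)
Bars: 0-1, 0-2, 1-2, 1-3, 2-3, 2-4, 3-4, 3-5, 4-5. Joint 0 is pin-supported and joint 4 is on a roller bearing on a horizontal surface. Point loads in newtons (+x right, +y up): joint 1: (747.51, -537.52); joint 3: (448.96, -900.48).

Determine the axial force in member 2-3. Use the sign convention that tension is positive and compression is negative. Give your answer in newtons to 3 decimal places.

N=6 nodes, M=9 members, R=3 reactions → 2N=12, M+R=12
member 0 (0-1): L=6.2246, (cx,cy)=(0.3563,0.9344)
member 1 (0-2): L=4.2280, (cx,cy)=(1.0000,0.0000)
member 2 (1-2): L=6.1535, (cx,cy)=(0.3266,-0.9451)
member 3 (1-3): L=3.4705, (cx,cy)=(0.9912,0.1323)
member 4 (2-3): L=6.4359, (cx,cy)=(0.2222,0.9750)
member 5 (2-4): L=3.4350, (cx,cy)=(1.0000,0.0000)
member 6 (3-4): L=6.5875, (cx,cy)=(0.3044,-0.9526)
member 7 (3-5): L=4.2688, (cx,cy)=(0.9937,0.1120)
member 8 (4-5): L=7.1139, (cx,cy)=(0.3145,0.9493)
solve A·x = −loads:
  F[0-1] = +339.7321 N (tension)
  F[0-2] = +1075.4135 N (tension)
  F[1-2] = -949.2360 N (compression)
  F[1-3] = -319.1975 N (compression)
  F[2-3] = +920.1702 N (tension)
  F[2-4] = +560.8991 N (tension)
  F[3-4] = -1842.8647 N (compression)
  F[3-5] = -0.0000 N (compression)
  F[4-5] = -0.0000 N (compression)
  Rx@0 = -1196.4700 N
  Ry@0 = -317.4323 N
  Ry@4 = +1755.4323 N

920.170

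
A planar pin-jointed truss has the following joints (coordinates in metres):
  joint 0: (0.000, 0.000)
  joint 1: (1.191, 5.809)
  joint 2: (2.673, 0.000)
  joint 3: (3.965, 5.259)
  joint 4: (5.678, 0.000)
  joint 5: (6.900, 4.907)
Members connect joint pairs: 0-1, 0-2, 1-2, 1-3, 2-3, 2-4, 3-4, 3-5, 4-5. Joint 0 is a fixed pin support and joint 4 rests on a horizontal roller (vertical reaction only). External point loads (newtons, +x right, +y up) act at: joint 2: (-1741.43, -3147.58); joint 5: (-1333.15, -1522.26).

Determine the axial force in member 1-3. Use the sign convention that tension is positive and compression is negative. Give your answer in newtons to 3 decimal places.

N=6 nodes, M=9 members, R=3 reactions → 2N=12, M+R=12
member 0 (0-1): L=5.9298, (cx,cy)=(0.2008,0.9796)
member 1 (0-2): L=2.6730, (cx,cy)=(1.0000,0.0000)
member 2 (1-2): L=5.9951, (cx,cy)=(0.2472,-0.9690)
member 3 (1-3): L=2.8280, (cx,cy)=(0.9809,-0.1945)
member 4 (2-3): L=5.4154, (cx,cy)=(0.2386,0.9711)
member 5 (2-4): L=3.0050, (cx,cy)=(1.0000,0.0000)
member 6 (3-4): L=5.5310, (cx,cy)=(0.3097,-0.9508)
member 7 (3-5): L=2.9560, (cx,cy)=(0.9929,-0.1191)
member 8 (4-5): L=5.0569, (cx,cy)=(0.2417,0.9704)
solve A·x = −loads:
  F[0-1] = -2542.1238 N (compression)
  F[0-2] = -2563.9977 N (compression)
  F[1-2] = +2817.0575 N (tension)
  F[1-3] = -1230.4631 N (compression)
  F[2-3] = +430.3819 N (tension)
  F[2-4] = -228.8621 N (compression)
  F[3-4] = -574.3980 N (compression)
  F[3-5] = -933.0288 N (compression)
  F[4-5] = -1683.2500 N (compression)
  Rx@0 = +3074.5800 N
  Ry@0 = +2490.3211 N
  Ry@4 = +2179.5189 N

-1230.463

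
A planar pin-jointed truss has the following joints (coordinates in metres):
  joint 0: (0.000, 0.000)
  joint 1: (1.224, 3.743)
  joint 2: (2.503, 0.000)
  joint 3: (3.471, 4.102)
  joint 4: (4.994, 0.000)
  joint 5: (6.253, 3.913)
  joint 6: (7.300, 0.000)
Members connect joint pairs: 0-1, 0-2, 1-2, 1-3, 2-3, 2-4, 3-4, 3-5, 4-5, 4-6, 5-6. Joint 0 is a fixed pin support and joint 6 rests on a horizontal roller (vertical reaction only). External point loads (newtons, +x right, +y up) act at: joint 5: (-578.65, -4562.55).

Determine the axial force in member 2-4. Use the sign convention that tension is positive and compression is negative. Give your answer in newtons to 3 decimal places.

N=7 nodes, M=11 members, R=3 reactions → 2N=14, M+R=14
member 0 (0-1): L=3.9380, (cx,cy)=(0.3108,0.9505)
member 1 (0-2): L=2.5030, (cx,cy)=(1.0000,0.0000)
member 2 (1-2): L=3.9555, (cx,cy)=(0.3233,-0.9463)
member 3 (1-3): L=2.2755, (cx,cy)=(0.9875,0.1578)
member 4 (2-3): L=4.2147, (cx,cy)=(0.2297,0.9733)
member 5 (2-4): L=2.4910, (cx,cy)=(1.0000,0.0000)
member 6 (3-4): L=4.3756, (cx,cy)=(0.3481,-0.9375)
member 7 (3-5): L=2.7884, (cx,cy)=(0.9977,-0.0678)
member 8 (4-5): L=4.1106, (cx,cy)=(0.3063,0.9519)
member 9 (4-6): L=2.3060, (cx,cy)=(1.0000,0.0000)
member 10 (5-6): L=4.0507, (cx,cy)=(0.2585,-0.9660)
solve A·x = −loads:
  F[0-1] = -1014.8175 N (compression)
  F[0-2] = -263.2307 N (compression)
  F[1-2] = +916.0465 N (tension)
  F[1-3] = -619.3782 N (compression)
  F[2-3] = -890.6457 N (compression)
  F[2-4] = +237.5295 N (tension)
  F[3-4] = +1116.1925 N (tension)
  F[3-5] = -1207.4651 N (compression)
  F[4-5] = -1099.2259 N (compression)
  F[4-6] = +962.7144 N (tension)
  F[5-6] = -3724.5659 N (compression)
  Rx@0 = +578.6500 N
  Ry@0 = +964.5544 N
  Ry@6 = +3597.9956 N

237.530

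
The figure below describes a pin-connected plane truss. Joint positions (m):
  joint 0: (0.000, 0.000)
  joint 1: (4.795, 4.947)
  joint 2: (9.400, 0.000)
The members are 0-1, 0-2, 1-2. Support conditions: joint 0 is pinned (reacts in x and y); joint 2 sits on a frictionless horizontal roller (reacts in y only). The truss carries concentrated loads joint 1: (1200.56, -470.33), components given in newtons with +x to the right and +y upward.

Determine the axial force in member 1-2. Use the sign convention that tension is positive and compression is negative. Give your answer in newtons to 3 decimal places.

-1190.982

N=3 nodes, M=3 members, R=3 reactions → 2N=6, M+R=6
member 0 (0-1): L=6.8895, (cx,cy)=(0.6960,0.7181)
member 1 (0-2): L=9.4000, (cx,cy)=(1.0000,0.0000)
member 2 (1-2): L=6.7586, (cx,cy)=(0.6814,-0.7320)
solve A·x = −loads:
  F[0-1] = +559.0332 N (tension)
  F[0-2] = +811.4788 N (tension)
  F[1-2] = -1190.9816 N (compression)
  Rx@0 = -1200.5600 N
  Ry@0 = -401.4150 N
  Ry@2 = +871.7450 N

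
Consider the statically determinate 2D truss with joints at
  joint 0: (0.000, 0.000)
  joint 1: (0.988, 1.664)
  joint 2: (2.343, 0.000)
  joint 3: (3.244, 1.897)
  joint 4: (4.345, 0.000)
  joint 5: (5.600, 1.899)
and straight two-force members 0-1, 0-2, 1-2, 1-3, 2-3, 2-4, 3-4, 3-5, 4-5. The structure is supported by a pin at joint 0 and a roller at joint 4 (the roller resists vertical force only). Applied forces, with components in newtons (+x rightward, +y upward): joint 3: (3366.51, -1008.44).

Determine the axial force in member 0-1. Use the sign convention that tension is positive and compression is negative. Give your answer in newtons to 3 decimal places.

N=6 nodes, M=9 members, R=3 reactions → 2N=12, M+R=12
member 0 (0-1): L=1.9352, (cx,cy)=(0.5105,0.8599)
member 1 (0-2): L=2.3430, (cx,cy)=(1.0000,0.0000)
member 2 (1-2): L=2.1459, (cx,cy)=(0.6314,-0.7754)
member 3 (1-3): L=2.2680, (cx,cy)=(0.9947,0.1027)
member 4 (2-3): L=2.1001, (cx,cy)=(0.4290,0.9033)
member 5 (2-4): L=2.0020, (cx,cy)=(1.0000,0.0000)
member 6 (3-4): L=2.1934, (cx,cy)=(0.5020,-0.8649)
member 7 (3-5): L=2.3560, (cx,cy)=(1.0000,0.0008)
member 8 (4-5): L=2.2762, (cx,cy)=(0.5514,0.8343)
solve A·x = −loads:
  F[0-1] = +1412.1734 N (tension)
  F[0-2] = +2645.5408 N (tension)
  F[1-2] = -1355.8679 N (compression)
  F[1-3] = +1585.4999 N (tension)
  F[2-3] = +1163.9431 N (tension)
  F[2-4] = +1290.0354 N (tension)
  F[3-4] = -2569.9425 N (compression)
  F[3-5] = -0.0000 N (compression)
  F[4-5] = +0.0000 N (tension)
  Rx@0 = -3366.5100 N
  Ry@0 = -1214.2640 N
  Ry@4 = +2222.7040 N

1412.173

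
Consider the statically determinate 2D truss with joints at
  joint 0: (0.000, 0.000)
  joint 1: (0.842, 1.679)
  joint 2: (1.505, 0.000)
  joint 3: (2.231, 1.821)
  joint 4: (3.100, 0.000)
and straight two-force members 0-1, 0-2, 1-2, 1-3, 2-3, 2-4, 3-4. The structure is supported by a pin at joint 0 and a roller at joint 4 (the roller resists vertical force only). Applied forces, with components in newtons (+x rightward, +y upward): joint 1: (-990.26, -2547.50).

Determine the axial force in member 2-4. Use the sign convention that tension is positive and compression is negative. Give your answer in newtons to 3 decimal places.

N=5 nodes, M=7 members, R=3 reactions → 2N=10, M+R=10
member 0 (0-1): L=1.8783, (cx,cy)=(0.4483,0.8939)
member 1 (0-2): L=1.5050, (cx,cy)=(1.0000,0.0000)
member 2 (1-2): L=1.8052, (cx,cy)=(0.3673,-0.9301)
member 3 (1-3): L=1.3962, (cx,cy)=(0.9948,0.1017)
member 4 (2-3): L=1.9604, (cx,cy)=(0.3703,0.9289)
member 5 (2-4): L=1.5950, (cx,cy)=(1.0000,0.0000)
member 6 (3-4): L=2.0177, (cx,cy)=(0.4307,-0.9025)
solve A·x = −loads:
  F[0-1] = -2675.8243 N (compression)
  F[0-2] = +209.2534 N (tension)
  F[1-2] = -182.9041 N (compression)
  F[1-3] = -142.8169 N (compression)
  F[2-3] = +183.1428 N (tension)
  F[2-4] = +74.2521 N (tension)
  F[3-4] = -172.4053 N (compression)
  Rx@0 = +990.2600 N
  Ry@0 = +2391.9037 N
  Ry@4 = +155.5963 N

74.252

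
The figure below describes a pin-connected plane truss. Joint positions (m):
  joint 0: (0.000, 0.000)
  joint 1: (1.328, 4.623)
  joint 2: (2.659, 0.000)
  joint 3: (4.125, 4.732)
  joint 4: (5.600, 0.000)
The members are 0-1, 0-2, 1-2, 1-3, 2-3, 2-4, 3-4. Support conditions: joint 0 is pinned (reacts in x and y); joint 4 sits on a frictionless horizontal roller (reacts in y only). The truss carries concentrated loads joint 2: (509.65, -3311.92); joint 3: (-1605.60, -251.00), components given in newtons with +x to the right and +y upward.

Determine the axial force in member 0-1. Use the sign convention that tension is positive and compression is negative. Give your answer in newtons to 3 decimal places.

N=5 nodes, M=7 members, R=3 reactions → 2N=10, M+R=10
member 0 (0-1): L=4.8100, (cx,cy)=(0.2761,0.9611)
member 1 (0-2): L=2.6590, (cx,cy)=(1.0000,0.0000)
member 2 (1-2): L=4.8108, (cx,cy)=(0.2767,-0.9610)
member 3 (1-3): L=2.7991, (cx,cy)=(0.9992,0.0389)
member 4 (2-3): L=4.9539, (cx,cy)=(0.2959,0.9552)
member 5 (2-4): L=2.9410, (cx,cy)=(1.0000,0.0000)
member 6 (3-4): L=4.9566, (cx,cy)=(0.2976,-0.9547)
solve A·x = −loads:
  F[0-1] = -3290.0760 N (compression)
  F[0-2] = -187.5805 N (compression)
  F[1-2] = +3217.7035 N (tension)
  F[1-3] = -1799.9761 N (compression)
  F[2-3] = +230.1269 N (tension)
  F[2-4] = +124.9096 N (tension)
  F[3-4] = -419.7434 N (compression)
  Rx@0 = +1095.9500 N
  Ry@0 = +3162.1930 N
  Ry@4 = +400.7270 N

-3290.076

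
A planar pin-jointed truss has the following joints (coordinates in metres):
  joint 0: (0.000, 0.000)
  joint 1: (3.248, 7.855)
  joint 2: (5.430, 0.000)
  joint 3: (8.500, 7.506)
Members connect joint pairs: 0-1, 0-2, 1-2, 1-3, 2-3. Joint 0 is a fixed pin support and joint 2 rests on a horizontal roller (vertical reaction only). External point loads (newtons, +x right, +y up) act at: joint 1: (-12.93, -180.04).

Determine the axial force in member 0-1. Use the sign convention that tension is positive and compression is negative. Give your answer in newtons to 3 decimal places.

N=4 nodes, M=5 members, R=3 reactions → 2N=8, M+R=8
member 0 (0-1): L=8.5000, (cx,cy)=(0.3821,0.9241)
member 1 (0-2): L=5.4300, (cx,cy)=(1.0000,0.0000)
member 2 (1-2): L=8.1524, (cx,cy)=(0.2677,-0.9635)
member 3 (1-3): L=5.2636, (cx,cy)=(0.9978,-0.0663)
member 4 (2-3): L=8.1096, (cx,cy)=(0.3786,0.9256)
solve A·x = −loads:
  F[0-1] = -98.5290 N (compression)
  F[0-2] = +24.7195 N (tension)
  F[1-2] = -92.3575 N (compression)
  F[1-3] = -0.0000 N (compression)
  F[2-3] = +0.0000 N (tension)
  Rx@0 = +12.9300 N
  Ry@0 = +91.0520 N
  Ry@2 = +88.9880 N

-98.529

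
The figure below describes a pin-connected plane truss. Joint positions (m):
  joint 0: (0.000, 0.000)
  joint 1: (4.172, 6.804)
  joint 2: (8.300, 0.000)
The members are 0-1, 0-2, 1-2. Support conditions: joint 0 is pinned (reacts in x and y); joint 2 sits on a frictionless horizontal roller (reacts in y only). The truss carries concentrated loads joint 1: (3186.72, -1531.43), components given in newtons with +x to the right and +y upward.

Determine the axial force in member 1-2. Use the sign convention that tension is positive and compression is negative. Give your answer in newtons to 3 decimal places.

N=3 nodes, M=3 members, R=3 reactions → 2N=6, M+R=6
member 0 (0-1): L=7.9812, (cx,cy)=(0.5227,0.8525)
member 1 (0-2): L=8.3000, (cx,cy)=(1.0000,0.0000)
member 2 (1-2): L=7.9583, (cx,cy)=(0.5187,-0.8550)
solve A·x = −loads:
  F[0-1] = +2170.8925 N (tension)
  F[0-2] = +2051.9368 N (tension)
  F[1-2] = -3955.9017 N (compression)
  Rx@0 = -3186.7200 N
  Ry@0 = -1850.6867 N
  Ry@2 = +3382.1167 N

-3955.902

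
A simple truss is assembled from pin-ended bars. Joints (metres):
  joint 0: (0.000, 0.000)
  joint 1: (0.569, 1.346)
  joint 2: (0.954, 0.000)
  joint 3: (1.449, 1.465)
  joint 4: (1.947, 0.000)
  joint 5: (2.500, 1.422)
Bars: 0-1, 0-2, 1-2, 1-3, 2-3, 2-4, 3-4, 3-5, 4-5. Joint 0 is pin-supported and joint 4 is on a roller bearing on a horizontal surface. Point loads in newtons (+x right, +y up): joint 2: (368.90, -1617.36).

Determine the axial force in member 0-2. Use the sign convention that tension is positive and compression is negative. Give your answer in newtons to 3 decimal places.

717.604

N=6 nodes, M=9 members, R=3 reactions → 2N=12, M+R=12
member 0 (0-1): L=1.4613, (cx,cy)=(0.3894,0.9211)
member 1 (0-2): L=0.9540, (cx,cy)=(1.0000,0.0000)
member 2 (1-2): L=1.4000, (cx,cy)=(0.2750,-0.9614)
member 3 (1-3): L=0.8880, (cx,cy)=(0.9910,0.1340)
member 4 (2-3): L=1.5464, (cx,cy)=(0.3201,0.9474)
member 5 (2-4): L=0.9930, (cx,cy)=(1.0000,0.0000)
member 6 (3-4): L=1.5473, (cx,cy)=(0.3218,-0.9468)
member 7 (3-5): L=1.0519, (cx,cy)=(0.9992,-0.0409)
member 8 (4-5): L=1.5257, (cx,cy)=(0.3624,0.9320)
solve A·x = −loads:
  F[0-1] = -895.5553 N (compression)
  F[0-2] = +717.6042 N (tension)
  F[1-2] = +778.7903 N (tension)
  F[1-3] = -567.9979 N (compression)
  F[2-3] = +916.8398 N (tension)
  F[2-4] = +269.3896 N (tension)
  F[3-4] = -837.0171 N (compression)
  F[3-5] = +0.0000 N (tension)
  F[4-5] = -0.0000 N (compression)
  Rx@0 = -368.9000 N
  Ry@0 = +824.8785 N
  Ry@4 = +792.4815 N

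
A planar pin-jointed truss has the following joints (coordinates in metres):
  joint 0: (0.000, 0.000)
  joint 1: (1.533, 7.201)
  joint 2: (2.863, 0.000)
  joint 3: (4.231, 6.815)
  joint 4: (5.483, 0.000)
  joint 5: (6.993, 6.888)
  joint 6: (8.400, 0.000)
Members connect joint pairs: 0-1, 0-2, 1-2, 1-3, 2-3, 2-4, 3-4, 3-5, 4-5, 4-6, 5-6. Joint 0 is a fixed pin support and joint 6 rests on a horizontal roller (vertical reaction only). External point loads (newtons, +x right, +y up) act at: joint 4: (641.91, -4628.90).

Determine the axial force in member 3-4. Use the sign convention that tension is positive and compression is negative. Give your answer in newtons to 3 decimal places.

N=7 nodes, M=11 members, R=3 reactions → 2N=14, M+R=14
member 0 (0-1): L=7.3624, (cx,cy)=(0.2082,0.9781)
member 1 (0-2): L=2.8630, (cx,cy)=(1.0000,0.0000)
member 2 (1-2): L=7.3228, (cx,cy)=(0.1816,-0.9834)
member 3 (1-3): L=2.7255, (cx,cy)=(0.9899,-0.1416)
member 4 (2-3): L=6.9509, (cx,cy)=(0.1968,0.9804)
member 5 (2-4): L=2.6200, (cx,cy)=(1.0000,0.0000)
member 6 (3-4): L=6.9290, (cx,cy)=(0.1807,-0.9835)
member 7 (3-5): L=2.7630, (cx,cy)=(0.9997,0.0264)
member 8 (4-5): L=7.0516, (cx,cy)=(0.2141,0.9768)
member 9 (4-6): L=2.9170, (cx,cy)=(1.0000,0.0000)
member 10 (5-6): L=7.0302, (cx,cy)=(0.2001,-0.9798)
solve A·x = −loads:
  F[0-1] = -1643.4624 N (compression)
  F[0-2] = +984.1134 N (tension)
  F[1-2] = +1730.1322 N (tension)
  F[1-3] = -663.1223 N (compression)
  F[2-3] = -1735.2953 N (compression)
  F[2-4] = +1639.8676 N (tension)
  F[3-4] = +1599.7561 N (tension)
  F[3-5] = -1287.4647 N (compression)
  F[4-5] = +3128.0342 N (tension)
  F[4-6] = +617.1883 N (tension)
  F[5-6] = -3083.8512 N (compression)
  Rx@0 = -641.9100 N
  Ry@0 = +1607.4406 N
  Ry@6 = +3021.4594 N

1599.756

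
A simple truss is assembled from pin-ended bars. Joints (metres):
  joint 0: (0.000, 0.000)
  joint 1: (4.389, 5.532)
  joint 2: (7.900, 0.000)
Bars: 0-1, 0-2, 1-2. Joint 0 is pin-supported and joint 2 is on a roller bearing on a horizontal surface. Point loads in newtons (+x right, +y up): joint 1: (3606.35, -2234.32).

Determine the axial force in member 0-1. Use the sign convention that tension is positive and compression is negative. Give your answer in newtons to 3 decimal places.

N=3 nodes, M=3 members, R=3 reactions → 2N=6, M+R=6
member 0 (0-1): L=7.0616, (cx,cy)=(0.6215,0.7834)
member 1 (0-2): L=7.9000, (cx,cy)=(1.0000,0.0000)
member 2 (1-2): L=6.5521, (cx,cy)=(0.5359,-0.8443)
solve A·x = −loads:
  F[0-1] = +1956.0589 N (tension)
  F[0-2] = +2390.6015 N (tension)
  F[1-2] = -4461.2600 N (compression)
  Rx@0 = -3606.3500 N
  Ry@0 = -1532.3583 N
  Ry@2 = +3766.6783 N

1956.059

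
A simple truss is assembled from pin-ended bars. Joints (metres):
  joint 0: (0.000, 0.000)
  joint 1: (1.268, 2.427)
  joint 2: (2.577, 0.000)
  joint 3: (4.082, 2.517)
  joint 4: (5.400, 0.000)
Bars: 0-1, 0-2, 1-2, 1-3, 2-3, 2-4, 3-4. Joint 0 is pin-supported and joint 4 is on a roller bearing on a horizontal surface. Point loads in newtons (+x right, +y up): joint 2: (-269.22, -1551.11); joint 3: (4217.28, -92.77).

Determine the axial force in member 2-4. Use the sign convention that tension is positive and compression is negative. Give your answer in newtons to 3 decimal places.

1453.661

N=5 nodes, M=7 members, R=3 reactions → 2N=10, M+R=10
member 0 (0-1): L=2.7383, (cx,cy)=(0.4631,0.8863)
member 1 (0-2): L=2.5770, (cx,cy)=(1.0000,0.0000)
member 2 (1-2): L=2.7575, (cx,cy)=(0.4747,-0.8801)
member 3 (1-3): L=2.8154, (cx,cy)=(0.9995,0.0320)
member 4 (2-3): L=2.9326, (cx,cy)=(0.5132,0.8583)
member 5 (2-4): L=2.8230, (cx,cy)=(1.0000,0.0000)
member 6 (3-4): L=2.8412, (cx,cy)=(0.4639,-0.8859)
solve A·x = −loads:
  F[0-1] = +1277.4021 N (tension)
  F[0-2] = +3356.5396 N (tension)
  F[1-2] = -1243.4267 N (compression)
  F[1-3] = +1182.3859 N (tension)
  F[2-3] = +3082.3548 N (tension)
  F[2-4] = +1453.6605 N (tension)
  F[3-4] = -3133.6412 N (compression)
  Rx@0 = -3948.0600 N
  Ry@0 = -1132.1925 N
  Ry@4 = +2776.0725 N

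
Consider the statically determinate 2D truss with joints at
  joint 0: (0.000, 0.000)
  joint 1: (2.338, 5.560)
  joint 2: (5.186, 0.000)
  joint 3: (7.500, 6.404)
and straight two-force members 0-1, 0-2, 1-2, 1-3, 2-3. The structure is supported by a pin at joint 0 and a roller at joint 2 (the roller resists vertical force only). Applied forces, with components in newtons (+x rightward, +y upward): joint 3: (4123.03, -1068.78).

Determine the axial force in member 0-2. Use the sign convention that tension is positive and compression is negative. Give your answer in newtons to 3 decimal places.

1781.553

N=4 nodes, M=5 members, R=3 reactions → 2N=8, M+R=8
member 0 (0-1): L=6.0316, (cx,cy)=(0.3876,0.9218)
member 1 (0-2): L=5.1860, (cx,cy)=(1.0000,0.0000)
member 2 (1-2): L=6.2470, (cx,cy)=(0.4559,-0.8900)
member 3 (1-3): L=5.2305, (cx,cy)=(0.9869,0.1614)
member 4 (2-3): L=6.8092, (cx,cy)=(0.3398,0.9405)
solve A·x = −loads:
  F[0-1] = +6040.5405 N (tension)
  F[0-2] = +1781.5530 N (tension)
  F[1-2] = -5375.8905 N (compression)
  F[1-3] = +4855.9834 N (tension)
  F[2-3] = -1969.5571 N (compression)
  Rx@0 = -4123.0300 N
  Ry@0 = -5568.2686 N
  Ry@2 = +6637.0486 N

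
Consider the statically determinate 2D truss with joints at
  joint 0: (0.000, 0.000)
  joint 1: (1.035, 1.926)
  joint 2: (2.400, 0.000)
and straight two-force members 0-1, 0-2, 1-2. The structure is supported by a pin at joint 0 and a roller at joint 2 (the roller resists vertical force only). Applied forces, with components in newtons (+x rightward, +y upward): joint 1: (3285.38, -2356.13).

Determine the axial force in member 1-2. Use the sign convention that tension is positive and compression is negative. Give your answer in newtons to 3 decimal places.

-4476.912

N=3 nodes, M=3 members, R=3 reactions → 2N=6, M+R=6
member 0 (0-1): L=2.1865, (cx,cy)=(0.4734,0.8809)
member 1 (0-2): L=2.4000, (cx,cy)=(1.0000,0.0000)
member 2 (1-2): L=2.3607, (cx,cy)=(0.5782,-0.8159)
solve A·x = −loads:
  F[0-1] = +1471.8091 N (tension)
  F[0-2] = +2588.6796 N (tension)
  F[1-2] = -4476.9117 N (compression)
  Rx@0 = -3285.3800 N
  Ry@0 = -1296.4685 N
  Ry@2 = +3652.5985 N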